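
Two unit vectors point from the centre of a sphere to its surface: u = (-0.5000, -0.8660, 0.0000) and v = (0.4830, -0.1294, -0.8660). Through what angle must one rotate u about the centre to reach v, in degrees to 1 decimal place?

u·v = -0.1294; |u| = 1.0000, |v| = 1.0000.
cos θ = (u·v)/(|u||v|) = -0.1294, so θ = 97.4°.

97.4°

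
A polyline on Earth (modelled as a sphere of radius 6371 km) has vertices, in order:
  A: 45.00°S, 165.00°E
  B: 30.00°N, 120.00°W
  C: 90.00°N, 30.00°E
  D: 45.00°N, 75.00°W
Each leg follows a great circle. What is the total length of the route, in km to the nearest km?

Leg A→B: central angle 1.7671 rad, distance 11258.3 km.
Leg B→C: central angle 1.0472 rad, distance 6671.7 km.
Leg C→D: central angle 0.7854 rad, distance 5003.8 km.
Total: 11258.3 + 6671.7 + 5003.8 ≈ 22934 km.

22934 km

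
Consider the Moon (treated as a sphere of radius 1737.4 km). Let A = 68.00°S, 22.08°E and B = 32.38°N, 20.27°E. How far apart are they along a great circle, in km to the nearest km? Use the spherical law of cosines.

3044 km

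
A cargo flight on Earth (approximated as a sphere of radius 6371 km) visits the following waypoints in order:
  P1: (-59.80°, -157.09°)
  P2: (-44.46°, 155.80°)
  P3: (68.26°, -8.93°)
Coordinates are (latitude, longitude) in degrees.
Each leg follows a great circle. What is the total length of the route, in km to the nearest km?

Leg P1→P2: central angle 0.5554 rad, distance 3538.4 km.
Leg P2→P3: central angle 2.7037 rad, distance 17225.0 km.
Total: 3538.4 + 17225.0 ≈ 20763 km.

20763 km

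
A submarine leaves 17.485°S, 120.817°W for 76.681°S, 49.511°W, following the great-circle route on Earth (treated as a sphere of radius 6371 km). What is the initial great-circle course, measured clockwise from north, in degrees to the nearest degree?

166°

With φ₁ = -0.3052, φ₂ = -1.3383, Δλ = 1.2445 rad, the forward-azimuth formula gives
θ = atan2( sin Δλ cos φ₂ , cos φ₁ sin φ₂ − sin φ₁ cos φ₂ cos Δλ ) = atan2(0.2182, -0.9060) = 166.46°.
So the initial bearing is 166°.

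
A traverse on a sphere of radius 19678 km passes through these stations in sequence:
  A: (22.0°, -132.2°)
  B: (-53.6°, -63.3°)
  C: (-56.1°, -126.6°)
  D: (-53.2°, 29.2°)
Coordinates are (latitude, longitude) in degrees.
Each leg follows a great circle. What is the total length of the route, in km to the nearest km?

68717 km

Leg A→B: central angle 1.6744 rad, distance 32949.4 km.
Leg B→C: central angle 0.6150 rad, distance 12101.5 km.
Leg C→D: central angle 1.2027 rad, distance 23666.0 km.
Total: 32949.4 + 12101.5 + 23666.0 ≈ 68717 km.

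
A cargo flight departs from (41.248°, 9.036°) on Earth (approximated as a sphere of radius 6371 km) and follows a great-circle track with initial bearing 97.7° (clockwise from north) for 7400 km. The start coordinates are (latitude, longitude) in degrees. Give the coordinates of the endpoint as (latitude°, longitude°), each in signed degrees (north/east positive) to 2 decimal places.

9.79°, 76.34°

Angular distance δ = d/R = 7400/6371 = 1.16151 rad; initial bearing θ = 1.7052 rad.
sin φ₂ = sin φ₁ cos δ + cos φ₁ sin δ cos θ = (0.6593)(0.3980) + (0.7519)(0.9174)(-0.1340) = 0.1700, so φ₂ = 9.79°.
Δλ = atan2(sin θ sin δ cos φ₁, cos δ − sin φ₁ sin φ₂) = atan2(0.6835, 0.2859) = 67.303°.
λ₂ = 9.036° + 67.303° = 76.34°.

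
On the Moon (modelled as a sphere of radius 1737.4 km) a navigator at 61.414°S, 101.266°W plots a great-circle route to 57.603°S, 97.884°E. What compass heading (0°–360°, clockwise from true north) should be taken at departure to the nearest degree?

192°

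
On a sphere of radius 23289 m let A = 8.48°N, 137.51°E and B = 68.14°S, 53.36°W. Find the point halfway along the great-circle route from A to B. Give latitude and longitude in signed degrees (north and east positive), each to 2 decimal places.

The central angle between A and B is δ = 2.0927 rad.
With f = 0.5, the slerp weights are sin((1−f)δ)/sin δ = 0.9985 and sin(fδ)/sin δ = 0.9985.
Weighted sum of the unit vectors: (0.9985)·(-0.7293,0.6681,0.1475) + (0.9985)·(0.2222,-0.2988,-0.9281) = (-0.5064, 0.3688, -0.7795).
Converting back: φ = atan2(z, √(x²+y²)) = -51.21°, λ = atan2(y, x) = 143.94°.

-51.21°, 143.94°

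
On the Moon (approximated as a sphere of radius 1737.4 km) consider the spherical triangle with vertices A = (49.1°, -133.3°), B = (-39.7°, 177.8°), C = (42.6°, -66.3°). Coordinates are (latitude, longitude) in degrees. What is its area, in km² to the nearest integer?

Side lengths (central angles): a = 2.3182, b = 0.7955, c = 1.7230 rad; semiperimeter s = 2.4184.
By l'Huilier's theorem, tan(E/4) = √[tan(s/2) tan((s−a)/2) tan((s−b)/2) tan((s−c)/2)], giving spherical excess E = 0.8850 rad.
Area = E·R² = 0.8850 × (1737.4)² ≈ 2671276 km².

2671276 km²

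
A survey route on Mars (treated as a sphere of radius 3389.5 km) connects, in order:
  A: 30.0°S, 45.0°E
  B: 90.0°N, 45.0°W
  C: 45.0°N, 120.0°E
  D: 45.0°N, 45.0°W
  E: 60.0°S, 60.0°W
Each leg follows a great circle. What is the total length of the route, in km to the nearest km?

Leg A→B: central angle 2.0944 rad, distance 7099.0 km.
Leg B→C: central angle 0.7854 rad, distance 2662.1 km.
Leg C→D: central angle 1.5538 rad, distance 5266.5 km.
Leg D→E: central angle 1.8451 rad, distance 6253.9 km.
Total: 7099.0 + 2662.1 + 5266.5 + 6253.9 ≈ 21281 km.

21281 km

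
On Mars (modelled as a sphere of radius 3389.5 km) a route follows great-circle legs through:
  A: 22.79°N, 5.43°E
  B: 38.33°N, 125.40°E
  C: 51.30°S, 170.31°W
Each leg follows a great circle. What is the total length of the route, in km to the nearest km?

Leg A→B: central angle 1.6921 rad, distance 5735.5 km.
Leg B→C: central angle 1.8455 rad, distance 6255.2 km.
Total: 5735.5 + 6255.2 ≈ 11991 km.

11991 km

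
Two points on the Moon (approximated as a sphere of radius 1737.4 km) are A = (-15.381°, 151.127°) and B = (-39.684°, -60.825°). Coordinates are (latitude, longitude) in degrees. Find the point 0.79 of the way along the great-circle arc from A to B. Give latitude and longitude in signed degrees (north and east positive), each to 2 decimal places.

The central angle between A and B is δ = 2.0490 rad.
With f = 0.79, the slerp weights are sin((1−f)δ)/sin δ = 0.4699 and sin(fδ)/sin δ = 1.1251.
Weighted sum of the unit vectors: (0.4699)·(-0.8443,0.4656,-0.2652) + (1.1251)·(0.3752,-0.6719,-0.6386) = (0.0254, -0.5372, -0.8430).
Converting back: φ = atan2(z, √(x²+y²)) = -57.46°, λ = atan2(y, x) = -87.30°.

-57.46°, -87.30°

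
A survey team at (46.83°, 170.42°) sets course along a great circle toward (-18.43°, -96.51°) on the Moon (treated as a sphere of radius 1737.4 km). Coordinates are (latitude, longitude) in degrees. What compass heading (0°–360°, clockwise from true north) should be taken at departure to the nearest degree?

Δλ = 93.070° = 1.6244 rad.
y = sin Δλ · cos φ₂ = (0.9986)(0.9487) = 0.9473
x = cos φ₁ sin φ₂ − sin φ₁ cos φ₂ cos Δλ = (0.6842)(-0.3161) − (0.7293)(0.9487)(-0.0536) = -0.1792
θ = atan2(y, x) = 100.71°, so the bearing is 101°.

101°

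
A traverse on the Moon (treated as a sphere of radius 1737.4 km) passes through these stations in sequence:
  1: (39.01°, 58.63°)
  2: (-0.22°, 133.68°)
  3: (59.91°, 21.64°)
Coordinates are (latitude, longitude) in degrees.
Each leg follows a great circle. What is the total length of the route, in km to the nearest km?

5447 km

Leg 1→2: central angle 1.3714 rad, distance 2382.7 km.
Leg 2→3: central angle 1.7634 rad, distance 3063.8 km.
Total: 2382.7 + 3063.8 ≈ 5447 km.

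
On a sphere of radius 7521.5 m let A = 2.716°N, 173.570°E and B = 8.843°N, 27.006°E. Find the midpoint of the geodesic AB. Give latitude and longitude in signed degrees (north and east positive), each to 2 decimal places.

19.38°, 101.32°

Central angle δ = 2.5259 rad. Interpolating on the sphere with fraction f = 0.5:
P = [sin((1−f)δ)·A + sin(fδ)·B] / sin δ = 1.6501·A + 1.6501·B in Cartesian coordinates,
giving P = (-0.1852, 0.9250, 0.3319), i.e. latitude 19.38°, longitude 101.32°.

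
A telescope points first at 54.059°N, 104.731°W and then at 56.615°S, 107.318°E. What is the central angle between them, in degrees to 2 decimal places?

Let φ₁ = 0.9435 rad, φ₂ = -0.9881 rad, and Δλ = -2.5822 rad.
cos c = sin φ₁ sin φ₂ + cos φ₁ cos φ₂ cos Δλ = (0.8096)(-0.8350) + (0.5870)(0.5503)(-0.8476) = -0.94978,
so c = arccos(-0.94978) = 2.82333 rad.
So the angular separation is 161.77°.

161.77°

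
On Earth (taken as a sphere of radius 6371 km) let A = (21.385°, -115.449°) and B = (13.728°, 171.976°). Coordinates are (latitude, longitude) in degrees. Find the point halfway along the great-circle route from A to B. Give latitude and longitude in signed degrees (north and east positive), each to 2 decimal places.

The central angle between A and B is δ = 1.2053 rad.
With f = 0.5, the slerp weights are sin((1−f)δ)/sin δ = 0.6069 and sin(fδ)/sin δ = 0.6069.
Weighted sum of the unit vectors: (0.6069)·(-0.4001,-0.8408,0.3646) + (0.6069)·(-0.9619,0.1356,0.2373) = (-0.8266, -0.4280, 0.3653).
Converting back: φ = atan2(z, √(x²+y²)) = 21.43°, λ = atan2(y, x) = -152.63°.

21.43°, -152.63°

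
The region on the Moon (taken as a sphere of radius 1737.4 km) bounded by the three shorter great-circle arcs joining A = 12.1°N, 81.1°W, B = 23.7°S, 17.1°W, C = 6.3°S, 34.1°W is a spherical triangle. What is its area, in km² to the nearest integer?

298429 km²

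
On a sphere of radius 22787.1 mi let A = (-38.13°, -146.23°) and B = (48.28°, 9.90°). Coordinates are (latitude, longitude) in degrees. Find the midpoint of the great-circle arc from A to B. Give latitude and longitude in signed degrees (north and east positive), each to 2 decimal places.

21.77°, -89.70°

The central angle between A and B is δ = 2.7922 rad.
With f = 0.5, the slerp weights are sin((1−f)δ)/sin δ = 2.8766 and sin(fδ)/sin δ = 2.8766.
Weighted sum of the unit vectors: (2.8766)·(-0.6539,-0.4372,-0.6174) + (2.8766)·(0.6556,0.1144,0.7464) = (0.0049, -0.9286, 0.3710).
Converting back: φ = atan2(z, √(x²+y²)) = 21.77°, λ = atan2(y, x) = -89.70°.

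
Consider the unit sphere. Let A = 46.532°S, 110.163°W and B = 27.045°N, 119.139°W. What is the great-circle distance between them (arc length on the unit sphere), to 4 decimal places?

Let φ₁ = -0.8121 rad, φ₂ = 0.4720 rad, and Δλ = -0.1567 rad.
cos c = sin φ₁ sin φ₂ + cos φ₁ cos φ₂ cos Δλ = (-0.7258)(0.4547) + (0.6879)(0.8906)(0.9878) = 0.27522,
so c = arccos(0.27522) = 1.29197 rad.
On the unit sphere the arc length equals the central angle: 1.2920.

1.2920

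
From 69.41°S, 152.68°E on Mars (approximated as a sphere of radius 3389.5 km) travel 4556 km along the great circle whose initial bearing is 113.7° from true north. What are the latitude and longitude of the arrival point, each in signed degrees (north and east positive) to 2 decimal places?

-20.37°, -99.45°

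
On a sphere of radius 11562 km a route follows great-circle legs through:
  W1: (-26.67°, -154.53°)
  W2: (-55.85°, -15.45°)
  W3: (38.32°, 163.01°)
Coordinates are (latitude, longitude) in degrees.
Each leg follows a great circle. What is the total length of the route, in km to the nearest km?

Leg W1→W2: central angle 1.5784 rad, distance 18249.3 km.
Leg W2→W3: central angle 2.8351 rad, distance 32779.5 km.
Total: 18249.3 + 32779.5 ≈ 51029 km.

51029 km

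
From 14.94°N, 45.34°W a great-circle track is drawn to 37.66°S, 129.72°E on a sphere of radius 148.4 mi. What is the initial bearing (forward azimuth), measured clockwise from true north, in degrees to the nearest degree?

170°

With φ₁ = 0.2608, φ₂ = -0.6573, Δλ = 3.0554 rad, the forward-azimuth formula gives
θ = atan2( sin Δλ cos φ₂ , cos φ₁ sin φ₂ − sin φ₁ cos φ₂ cos Δλ ) = atan2(0.0682, -0.3870) = 170.01°.
So the initial bearing is 170°.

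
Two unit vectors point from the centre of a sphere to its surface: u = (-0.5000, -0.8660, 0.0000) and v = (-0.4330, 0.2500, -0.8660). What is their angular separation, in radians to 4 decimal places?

1.5708 rad

u·v = 0.0000; |u| = 1.0000, |v| = 1.0000.
cos θ = (u·v)/(|u||v|) = 0.0000, so θ = 1.5708 rad.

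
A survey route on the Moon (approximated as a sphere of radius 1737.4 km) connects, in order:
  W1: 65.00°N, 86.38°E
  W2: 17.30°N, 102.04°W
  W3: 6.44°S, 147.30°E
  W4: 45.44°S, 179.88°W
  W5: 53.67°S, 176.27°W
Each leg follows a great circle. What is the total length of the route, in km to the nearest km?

Leg W1→W2: central angle 1.7008 rad, distance 2955.0 km.
Leg W2→W3: central angle 1.9477 rad, distance 3384.0 km.
Leg W3→W4: central angle 0.8422 rad, distance 1463.2 km.
Leg W4→W5: central angle 0.1493 rad, distance 259.4 km.
Total: 2955.0 + 3384.0 + 1463.2 + 259.4 ≈ 8062 km.

8062 km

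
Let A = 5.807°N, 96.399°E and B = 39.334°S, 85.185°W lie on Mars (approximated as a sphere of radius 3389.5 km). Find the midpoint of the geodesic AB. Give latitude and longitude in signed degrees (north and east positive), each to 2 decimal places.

The central angle between A and B is δ = 2.5559 rad.
With f = 0.5, the slerp weights are sin((1−f)δ)/sin δ = 1.7320 and sin(fδ)/sin δ = 1.7320.
Weighted sum of the unit vectors: (1.7320)·(-0.1109,0.9887,0.1012) + (1.7320)·(0.0649,-0.7707,-0.6338) = (-0.0796, 0.3775, -0.9226).
Converting back: φ = atan2(z, √(x²+y²)) = -67.31°, λ = atan2(y, x) = 101.91°.

-67.31°, 101.91°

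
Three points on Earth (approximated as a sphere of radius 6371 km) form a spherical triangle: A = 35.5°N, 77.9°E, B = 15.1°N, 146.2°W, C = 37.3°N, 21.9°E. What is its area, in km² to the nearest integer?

Side lengths (central angles): a = 2.2064, b = 0.7755, c = 1.9967 rad; semiperimeter s = 2.4893.
By l'Huilier's theorem, tan(E/4) = √[tan(s/2) tan((s−a)/2) tan((s−b)/2) tan((s−c)/2)], giving spherical excess E = 1.3452 rad.
Area = E·R² = 1.3452 × (6371)² ≈ 54601138 km².

54601138 km²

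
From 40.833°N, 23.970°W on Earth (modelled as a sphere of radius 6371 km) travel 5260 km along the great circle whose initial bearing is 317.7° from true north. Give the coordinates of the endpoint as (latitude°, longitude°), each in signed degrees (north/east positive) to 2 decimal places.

58.72°, -96.29°

Angular distance δ = d/R = 5260/6371 = 0.82562 rad; initial bearing θ = 5.5449 rad.
sin φ₂ = sin φ₁ cos δ + cos φ₁ sin δ cos θ = (0.6539)(0.6781) + (0.7566)(0.7350)(0.7396) = 0.8547, so φ₂ = 58.72°.
Δλ = atan2(sin θ sin δ cos φ₁, cos δ − sin φ₁ sin φ₂) = atan2(-0.3743, 0.1193) = -72.324°.
λ₂ = -23.970° − 72.324° = -96.29°.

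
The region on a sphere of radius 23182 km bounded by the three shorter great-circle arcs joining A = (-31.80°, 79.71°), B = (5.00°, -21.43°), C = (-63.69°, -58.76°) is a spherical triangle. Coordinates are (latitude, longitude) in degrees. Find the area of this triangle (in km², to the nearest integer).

Side lengths (central angles): a = 1.2943, b = 1.3793, c = 1.7819 rad; semiperimeter s = 2.2277.
By l'Huilier's theorem, tan(E/4) = √[tan(s/2) tan((s−a)/2) tan((s−b)/2) tan((s−c)/2)], giving spherical excess E = 1.2530 rad.
Area = E·R² = 1.2530 × (23182)² ≈ 673386816 km².

673386816 km²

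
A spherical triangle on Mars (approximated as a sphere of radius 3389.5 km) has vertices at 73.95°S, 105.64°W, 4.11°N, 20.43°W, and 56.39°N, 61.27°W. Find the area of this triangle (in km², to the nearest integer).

15036957 km²

Side lengths (central angles): a = 1.0731, b = 2.3336, c = 1.6167 rad; semiperimeter s = 2.5117.
By l'Huilier's theorem, tan(E/4) = √[tan(s/2) tan((s−a)/2) tan((s−b)/2) tan((s−c)/2)], giving spherical excess E = 1.3088 rad.
Area = E·R² = 1.3088 × (3389.5)² ≈ 15036957 km².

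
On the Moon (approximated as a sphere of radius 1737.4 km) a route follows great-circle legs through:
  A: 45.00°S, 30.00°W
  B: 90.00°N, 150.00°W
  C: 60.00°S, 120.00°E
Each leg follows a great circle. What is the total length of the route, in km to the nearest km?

8642 km

Leg A→B: central angle 2.3562 rad, distance 4093.7 km.
Leg B→C: central angle 2.6180 rad, distance 4548.5 km.
Total: 4093.7 + 4548.5 ≈ 8642 km.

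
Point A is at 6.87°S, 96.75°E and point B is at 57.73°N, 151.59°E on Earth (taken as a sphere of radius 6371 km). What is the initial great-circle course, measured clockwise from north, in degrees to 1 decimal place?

With φ₁ = -0.1199, φ₂ = 1.0076, Δλ = 0.9571 rad, the forward-azimuth formula gives
θ = atan2( sin Δλ cos φ₂ , cos φ₁ sin φ₂ − sin φ₁ cos φ₂ cos Δλ ) = atan2(0.4365, 0.8762) = 26.48°.
So the initial bearing is 26.5°.

26.5°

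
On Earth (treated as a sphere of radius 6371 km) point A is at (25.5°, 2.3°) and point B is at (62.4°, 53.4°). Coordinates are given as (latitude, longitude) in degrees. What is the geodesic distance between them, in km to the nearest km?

5549 km

In radians: φ₁ = 0.4451, φ₂ = 1.0891, Δλ = 51.100° = 0.8919 rad.
cos c = sin φ₁ sin φ₂ + cos φ₁ cos φ₂ cos Δλ = (0.4305)(0.8862) + (0.9026)(0.4633)(0.6280) = 0.64411,
so c = arccos(0.64411) = 0.87093 rad.
Distance = R·c = 6371 × 0.8709 ≈ 5549 km.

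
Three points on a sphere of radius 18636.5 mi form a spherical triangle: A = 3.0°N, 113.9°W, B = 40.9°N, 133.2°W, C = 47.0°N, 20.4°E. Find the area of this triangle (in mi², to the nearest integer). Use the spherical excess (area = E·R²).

Side lengths (central angles): a = 1.5537, b = 2.0235, c = 0.7278 rad; semiperimeter s = 2.1525.
By l'Huilier's theorem, tan(E/4) = √[tan(s/2) tan((s−a)/2) tan((s−b)/2) tan((s−c)/2)], giving spherical excess E = 0.7072 rad.
Area = E·R² = 0.7072 × (18636.5)² ≈ 245630571 mi².

245630571 mi²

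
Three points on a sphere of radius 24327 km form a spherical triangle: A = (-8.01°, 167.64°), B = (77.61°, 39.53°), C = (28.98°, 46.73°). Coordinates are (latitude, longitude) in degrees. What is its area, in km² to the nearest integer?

745875002 km²

Side lengths (central angles): a = 0.8507, b = 2.1089, c = 1.8413 rad; semiperimeter s = 2.4005.
By l'Huilier's theorem, tan(E/4) = √[tan(s/2) tan((s−a)/2) tan((s−b)/2) tan((s−c)/2)], giving spherical excess E = 1.2603 rad.
Area = E·R² = 1.2603 × (24327)² ≈ 745875002 km².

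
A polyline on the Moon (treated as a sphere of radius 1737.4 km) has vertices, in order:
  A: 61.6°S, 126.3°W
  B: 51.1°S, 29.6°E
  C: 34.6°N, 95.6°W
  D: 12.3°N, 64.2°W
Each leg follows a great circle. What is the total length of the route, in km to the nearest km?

7264 km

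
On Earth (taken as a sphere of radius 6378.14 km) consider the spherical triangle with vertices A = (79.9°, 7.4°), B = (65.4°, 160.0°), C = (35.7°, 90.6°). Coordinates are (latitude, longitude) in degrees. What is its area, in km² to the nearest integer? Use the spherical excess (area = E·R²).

11071062 km²

Side lengths (central angles): a = 0.8638, b = 0.9381, c = 0.5911 rad; semiperimeter s = 1.1965.
By l'Huilier's theorem, tan(E/4) = √[tan(s/2) tan((s−a)/2) tan((s−b)/2) tan((s−c)/2)], giving spherical excess E = 0.2721 rad.
Area = E·R² = 0.2721 × (6378.14)² ≈ 11071062 km².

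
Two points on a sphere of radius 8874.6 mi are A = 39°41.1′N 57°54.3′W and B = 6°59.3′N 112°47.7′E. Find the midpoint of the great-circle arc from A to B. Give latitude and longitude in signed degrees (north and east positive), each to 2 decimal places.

The central angle between A and B is δ = 2.3133 rad.
With f = 0.5, the slerp weights are sin((1−f)δ)/sin δ = 1.2425 and sin(fδ)/sin δ = 1.2425.
Weighted sum of the unit vectors: (1.2425)·(0.4089,-0.6520,0.6386) + (1.2425)·(-0.3846,0.9150,0.1217) = (0.0302, 0.3269, 0.9446).
Converting back: φ = atan2(z, √(x²+y²)) = 70.84°, λ = atan2(y, x) = 84.72°.

70.84°, 84.72°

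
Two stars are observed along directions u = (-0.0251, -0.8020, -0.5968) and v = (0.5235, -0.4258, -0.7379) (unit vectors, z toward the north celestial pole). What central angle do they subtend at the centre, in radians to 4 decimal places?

0.6939 rad

u·v = 0.7687; |u| = 1.0000, |v| = 0.9999.
cos θ = (u·v)/(|u||v|) = 0.7688, so θ = 0.6939 rad.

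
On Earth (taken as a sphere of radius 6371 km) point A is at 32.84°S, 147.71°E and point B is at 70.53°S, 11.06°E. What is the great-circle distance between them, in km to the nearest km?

Let φ₁ = -0.5732 rad, φ₂ = -1.2310 rad, and Δλ = -2.3850 rad.
Haversine: a = sin²(Δφ/2) + cos φ₁ cos φ₂ sin²(Δλ/2) = 0.1043 + (0.8402)(0.3333)(0.8636) = 0.34618.
Central angle c = 2·arcsin(√a) = 1.25808 rad.
Distance = R·c = 6371 × 1.2581 ≈ 8015 km.

8015 km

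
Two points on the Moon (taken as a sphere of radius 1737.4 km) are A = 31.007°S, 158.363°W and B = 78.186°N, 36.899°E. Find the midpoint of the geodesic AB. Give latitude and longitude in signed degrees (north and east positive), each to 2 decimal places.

Central angle δ = 2.3098 rad. Interpolating on the sphere with fraction f = 0.5:
P = [sin((1−f)δ)·A + sin(fδ)·B] / sin δ = 1.2375·A + 1.2375·B in Cartesian coordinates,
giving P = (-0.7833, -0.2390, 0.5738), i.e. latitude 35.02°, longitude -163.03°.

35.02°, -163.03°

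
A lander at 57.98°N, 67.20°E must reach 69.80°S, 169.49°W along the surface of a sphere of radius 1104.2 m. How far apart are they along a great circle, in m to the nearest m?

In radians: φ₁ = 1.0119, φ₂ = -1.2182, Δλ = 123.310° = 2.1522 rad.
cos c = sin φ₁ sin φ₂ + cos φ₁ cos φ₂ cos Δλ = (0.8479)(-0.9385) + (0.5302)(0.3453)(-0.5492) = -0.89626,
so c = arccos(-0.89626) = 2.68205 rad.
Distance = R·c = 1104.2 × 2.6821 ≈ 2962 m.

2962 m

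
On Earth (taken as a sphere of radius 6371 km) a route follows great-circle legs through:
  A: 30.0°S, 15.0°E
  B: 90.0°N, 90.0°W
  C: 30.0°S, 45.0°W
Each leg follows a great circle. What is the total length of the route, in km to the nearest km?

26687 km

Leg A→B: central angle 2.0944 rad, distance 13343.4 km.
Leg B→C: central angle 2.0944 rad, distance 13343.4 km.
Total: 13343.4 + 13343.4 ≈ 26687 km.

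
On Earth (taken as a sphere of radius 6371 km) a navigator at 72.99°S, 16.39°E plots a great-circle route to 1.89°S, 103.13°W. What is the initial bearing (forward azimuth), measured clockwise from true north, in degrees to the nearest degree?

Δλ = -119.520° = -2.0860 rad.
y = sin Δλ · cos φ₂ = (-0.8702)(0.9995) = -0.8697
x = cos φ₁ sin φ₂ − sin φ₁ cos φ₂ cos Δλ = (0.2925)(-0.0330) − (-0.9563)(0.9995)(-0.4927) = -0.4806
θ = atan2(y, x) = -118.92°; adding 360° gives 241°.

241°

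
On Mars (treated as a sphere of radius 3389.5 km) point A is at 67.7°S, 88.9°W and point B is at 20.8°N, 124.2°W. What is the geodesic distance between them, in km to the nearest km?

5457 km

In radians: φ₁ = -1.1816, φ₂ = 0.3630, Δλ = -35.300° = -0.6161 rad.
cos c = sin φ₁ sin φ₂ + cos φ₁ cos φ₂ cos Δλ = (-0.9252)(0.3551) + (0.3795)(0.9348)(0.8161) = -0.03904,
so c = arccos(-0.03904) = 1.60985 rad.
Distance = R·c = 3389.5 × 1.6098 ≈ 5457 km.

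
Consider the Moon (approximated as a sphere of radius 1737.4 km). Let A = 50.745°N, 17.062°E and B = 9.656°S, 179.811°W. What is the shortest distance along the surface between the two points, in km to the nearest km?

4143 km

With latitudes φ₁ = 50.745°, φ₂ = -9.656° and longitude difference Δλ = 163.127°:
cos c = sin φ₁ sin φ₂ + cos φ₁ cos φ₂ cos Δλ = (0.7743)(-0.1677) + (0.6328)(0.9858)(-0.9570) = -0.72683,
so c = arccos(-0.72683) = 2.38450 rad.
Distance = R·c = 1737.4 × 2.3845 ≈ 4143 km.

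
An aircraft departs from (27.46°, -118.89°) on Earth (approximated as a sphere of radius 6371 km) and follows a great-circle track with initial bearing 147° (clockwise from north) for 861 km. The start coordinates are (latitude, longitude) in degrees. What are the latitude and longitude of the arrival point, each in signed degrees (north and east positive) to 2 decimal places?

20.90°, -114.38°

Angular distance δ = d/R = 861/6371 = 0.13514 rad; initial bearing θ = 2.5656 rad.
sin φ₂ = sin φ₁ cos δ + cos φ₁ sin δ cos θ = (0.4611)(0.9909) + (0.8873)(0.1347)(-0.8387) = 0.3567, so φ₂ = 20.90°.
Δλ = atan2(sin θ sin δ cos φ₁, cos δ − sin φ₁ sin φ₂) = atan2(0.0651, 0.8264) = 4.505°.
λ₂ = -118.890° + 4.505° = -114.38°.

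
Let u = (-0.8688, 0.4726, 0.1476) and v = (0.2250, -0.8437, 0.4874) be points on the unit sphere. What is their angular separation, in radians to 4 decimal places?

2.1203 rad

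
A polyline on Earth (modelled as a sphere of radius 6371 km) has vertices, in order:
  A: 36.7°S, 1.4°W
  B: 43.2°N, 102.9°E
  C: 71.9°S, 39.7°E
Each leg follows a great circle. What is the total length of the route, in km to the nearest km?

Leg A→B: central angle 2.1573 rad, distance 13744.3 km.
Leg B→C: central angle 2.1514 rad, distance 13706.8 km.
Total: 13744.3 + 13706.8 ≈ 27451 km.

27451 km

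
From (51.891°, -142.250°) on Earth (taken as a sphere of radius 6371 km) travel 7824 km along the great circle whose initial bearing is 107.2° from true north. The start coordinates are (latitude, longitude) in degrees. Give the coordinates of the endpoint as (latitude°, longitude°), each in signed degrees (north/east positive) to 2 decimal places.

Angular distance δ = d/R = 7824/6371 = 1.22806 rad; initial bearing θ = 1.8710 rad.
sin φ₂ = sin φ₁ cos δ + cos φ₁ sin δ cos θ = (0.7868)(0.3361) + (0.6172)(0.9418)(-0.2957) = 0.0925, so φ₂ = 5.31°.
Δλ = atan2(sin θ sin δ cos φ₁, cos δ − sin φ₁ sin φ₂) = atan2(0.5553, 0.2632) = 64.635°.
λ₂ = -142.250° + 64.635° = -77.62°.

5.31°, -77.62°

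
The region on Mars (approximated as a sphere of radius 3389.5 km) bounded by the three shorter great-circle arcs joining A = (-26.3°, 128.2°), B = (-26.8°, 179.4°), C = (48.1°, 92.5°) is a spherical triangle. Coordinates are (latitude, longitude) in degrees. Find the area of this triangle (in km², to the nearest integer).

8081652 km²

Side lengths (central angles): a = 1.8790, b = 1.4137, c = 0.7938 rad; semiperimeter s = 2.0433.
By l'Huilier's theorem, tan(E/4) = √[tan(s/2) tan((s−a)/2) tan((s−b)/2) tan((s−c)/2)], giving spherical excess E = 0.7034 rad.
Area = E·R² = 0.7034 × (3389.5)² ≈ 8081652 km².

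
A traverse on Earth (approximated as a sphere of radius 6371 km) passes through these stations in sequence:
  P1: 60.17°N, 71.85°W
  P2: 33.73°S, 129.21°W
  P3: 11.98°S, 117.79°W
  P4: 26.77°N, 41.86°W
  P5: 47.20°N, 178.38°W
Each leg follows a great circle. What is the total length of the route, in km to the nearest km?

Leg P1→P2: central angle 1.8323 rad, distance 11673.9 km.
Leg P2→P3: central angle 0.4209 rad, distance 2681.8 km.
Leg P3→P4: central angle 1.4517 rad, distance 9248.7 km.
Leg P4→P5: central angle 1.6807 rad, distance 10707.8 km.
Total: 11673.9 + 2681.8 + 9248.7 + 10707.8 ≈ 34312 km.

34312 km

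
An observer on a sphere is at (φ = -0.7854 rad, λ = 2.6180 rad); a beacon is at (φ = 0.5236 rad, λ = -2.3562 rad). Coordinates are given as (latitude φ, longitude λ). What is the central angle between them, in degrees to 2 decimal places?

101.25°

In radians: φ₁ = -0.7854, φ₂ = 0.5236, Δλ = 74.999° = 1.3090 rad.
cos c = sin φ₁ sin φ₂ + cos φ₁ cos φ₂ cos Δλ = (-0.7071)(0.5000) + (0.7071)(0.8660)(0.2588) = -0.19505,
so c = arccos(-0.19505) = 1.76711 rad.
So the angular separation is 101.25°.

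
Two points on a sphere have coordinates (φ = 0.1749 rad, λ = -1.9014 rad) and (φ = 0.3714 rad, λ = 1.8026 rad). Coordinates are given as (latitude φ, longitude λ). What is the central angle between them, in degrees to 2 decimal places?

Let φ₁ = 0.1749 rad, φ₂ = 0.3714 rad, and Δλ = -2.5792 rad.
cos c = sin φ₁ sin φ₂ + cos φ₁ cos φ₂ cos Δλ = (0.1740)(0.3629) + (0.9847)(0.9318)(-0.8460) = -0.71312,
so c = arccos(-0.71312) = 2.36473 rad.
So the angular separation is 135.49°.

135.49°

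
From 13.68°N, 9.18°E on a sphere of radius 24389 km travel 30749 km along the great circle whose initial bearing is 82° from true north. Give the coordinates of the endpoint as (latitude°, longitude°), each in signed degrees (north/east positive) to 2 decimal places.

11.59°, 83.48°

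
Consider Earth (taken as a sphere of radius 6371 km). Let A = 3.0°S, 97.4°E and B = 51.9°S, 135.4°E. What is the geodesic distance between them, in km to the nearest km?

In radians: φ₁ = -0.0524, φ₂ = -0.9058, Δλ = 38.000° = 0.6632 rad.
Haversine: a = sin²(Δφ/2) + cos φ₁ cos φ₂ sin²(Δλ/2) = 0.1713 + (0.9986)(0.6170)(0.1060) = 0.23663.
Central angle c = 2·arcsin(√a) = 1.01602 rad.
Distance = R·c = 6371 × 1.0160 ≈ 6473 km.

6473 km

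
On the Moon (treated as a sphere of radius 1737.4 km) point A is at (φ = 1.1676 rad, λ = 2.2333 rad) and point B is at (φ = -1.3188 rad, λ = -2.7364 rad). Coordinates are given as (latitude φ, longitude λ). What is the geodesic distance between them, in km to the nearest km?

4548 km

In radians: φ₁ = 1.1676, φ₂ = -1.3188, Δλ = 75.257° = 1.3135 rad.
Haversine: a = sin²(Δφ/2) + cos φ₁ cos φ₂ sin²(Δλ/2) = 0.8965 + (0.3924)(0.2493)(0.3728) = 0.93293.
Central angle c = 2·arcsin(√a) = 2.61767 rad.
Distance = R·c = 1737.4 × 2.6177 ≈ 4548 km.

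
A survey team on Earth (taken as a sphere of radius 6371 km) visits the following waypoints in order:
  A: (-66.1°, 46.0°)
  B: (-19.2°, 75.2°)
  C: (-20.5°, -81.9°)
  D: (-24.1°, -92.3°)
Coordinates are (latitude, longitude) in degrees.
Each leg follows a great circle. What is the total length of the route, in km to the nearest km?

Leg A→B: central angle 0.8832 rad, distance 5627.1 km.
Leg B→C: central angle 2.3457 rad, distance 14944.8 km.
Leg C→D: central angle 0.1792 rad, distance 1141.9 km.
Total: 5627.1 + 14944.8 + 1141.9 ≈ 21714 km.

21714 km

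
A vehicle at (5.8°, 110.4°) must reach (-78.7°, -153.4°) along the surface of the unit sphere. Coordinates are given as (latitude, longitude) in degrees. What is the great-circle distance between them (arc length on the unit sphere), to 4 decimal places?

In radians: φ₁ = 0.1012, φ₂ = -1.3736, Δλ = 96.200° = 1.6790 rad.
Haversine: a = sin²(Δφ/2) + cos φ₁ cos φ₂ sin²(Δλ/2) = 0.4521 + (0.9949)(0.1959)(0.5540) = 0.56008.
Central angle c = 2·arcsin(√a) = 1.69124 rad.
On the unit sphere the arc length equals the central angle: 1.6912.

1.6912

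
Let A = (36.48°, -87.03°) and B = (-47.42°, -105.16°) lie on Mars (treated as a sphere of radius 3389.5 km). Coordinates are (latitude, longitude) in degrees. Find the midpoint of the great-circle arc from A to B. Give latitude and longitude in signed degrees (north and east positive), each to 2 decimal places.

-5.54°, -95.31°

Central angle δ = 1.4915 rad. Interpolating on the sphere with fraction f = 0.5:
P = [sin((1−f)δ)·A + sin(fδ)·B] / sin δ = 0.6806·A + 0.6806·B in Cartesian coordinates,
giving P = (-0.0921, -0.9911, -0.0965), i.e. latitude -5.54°, longitude -95.31°.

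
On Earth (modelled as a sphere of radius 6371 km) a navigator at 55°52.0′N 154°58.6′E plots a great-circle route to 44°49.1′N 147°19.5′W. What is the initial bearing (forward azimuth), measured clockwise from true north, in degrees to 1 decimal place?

With φ₁ = 0.9751, φ₂ = 0.7822, Δλ = 1.0070 rad, the forward-azimuth formula gives
θ = atan2( sin Δλ cos φ₂ , cos φ₁ sin φ₂ − sin φ₁ cos φ₂ cos Δλ ) = atan2(0.5996, 0.0818) = 82.24°.
So the initial bearing is 82.2°.

82.2°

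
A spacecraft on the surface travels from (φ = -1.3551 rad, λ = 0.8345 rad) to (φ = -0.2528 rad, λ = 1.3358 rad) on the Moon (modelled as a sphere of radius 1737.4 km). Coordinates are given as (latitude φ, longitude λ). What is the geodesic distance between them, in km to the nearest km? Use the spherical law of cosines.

With latitudes φ₁ = -77.642°, φ₂ = -14.484° and longitude difference Δλ = 28.722°:
cos c = sin φ₁ sin φ₂ + cos φ₁ cos φ₂ cos Δλ = (-0.9768)(-0.2501) + (0.2140)(0.9682)(0.8770) = 0.42605,
so c = arccos(0.42605) = 1.13068 rad.
Distance = R·c = 1737.4 × 1.1307 ≈ 1964 km.

1964 km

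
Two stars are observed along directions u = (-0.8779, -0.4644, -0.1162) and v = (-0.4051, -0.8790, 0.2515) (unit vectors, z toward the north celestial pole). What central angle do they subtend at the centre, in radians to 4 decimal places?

u·v = 0.7346; |u| = 0.9999, |v| = 1.0000.
cos θ = (u·v)/(|u||v|) = 0.7347, so θ = 0.7456 rad.

0.7456 rad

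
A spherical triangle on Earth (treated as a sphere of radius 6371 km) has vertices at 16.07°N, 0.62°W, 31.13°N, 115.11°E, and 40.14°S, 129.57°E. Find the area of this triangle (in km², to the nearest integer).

Side lengths (central angles): a = 1.2657, b = 2.2817, c = 1.7865 rad; semiperimeter s = 2.6669.
By l'Huilier's theorem, tan(E/4) = √[tan(s/2) tan((s−a)/2) tan((s−b)/2) tan((s−c)/2)], giving spherical excess E = 2.0600 rad.
Area = E·R² = 2.0600 × (6371)² ≈ 83616441 km².

83616441 km²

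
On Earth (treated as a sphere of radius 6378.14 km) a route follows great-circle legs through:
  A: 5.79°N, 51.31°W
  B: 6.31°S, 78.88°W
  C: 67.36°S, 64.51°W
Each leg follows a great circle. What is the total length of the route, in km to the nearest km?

Leg A→B: central angle 0.5247 rad, distance 3346.4 km.
Leg B→C: central angle 1.0792 rad, distance 6883.0 km.
Total: 3346.4 + 6883.0 ≈ 10229 km.

10229 km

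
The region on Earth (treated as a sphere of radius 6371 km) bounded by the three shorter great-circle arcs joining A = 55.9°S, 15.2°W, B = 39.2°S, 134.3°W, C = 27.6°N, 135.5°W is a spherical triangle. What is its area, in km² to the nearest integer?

31310938 km²

Side lengths (central angles): a = 1.1660, b = 2.2579, c = 1.2534 rad; semiperimeter s = 2.3387.
By l'Huilier's theorem, tan(E/4) = √[tan(s/2) tan((s−a)/2) tan((s−b)/2) tan((s−c)/2)], giving spherical excess E = 0.7714 rad.
Area = E·R² = 0.7714 × (6371)² ≈ 31310938 km².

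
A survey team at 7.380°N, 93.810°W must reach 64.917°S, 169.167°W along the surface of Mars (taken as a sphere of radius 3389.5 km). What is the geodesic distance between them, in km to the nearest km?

In radians: φ₁ = 0.1288, φ₂ = -1.1330, Δλ = -75.357° = -1.3152 rad.
cos c = sin φ₁ sin φ₂ + cos φ₁ cos φ₂ cos Δλ = (0.1284)(-0.9057) + (0.9917)(0.4239)(0.2528) = -0.01006,
so c = arccos(-0.01006) = 1.58085 rad.
Distance = R·c = 3389.5 × 1.5809 ≈ 5358 km.

5358 km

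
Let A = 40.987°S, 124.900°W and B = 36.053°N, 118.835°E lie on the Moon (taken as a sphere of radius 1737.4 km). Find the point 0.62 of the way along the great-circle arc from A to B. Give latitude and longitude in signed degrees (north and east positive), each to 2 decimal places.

6.15°, 162.37°

Central angle δ = 2.2864 rad. Interpolating on the sphere with fraction f = 0.62:
P = [sin((1−f)δ)·A + sin(fδ)·B] / sin δ = 1.0118·A + 1.3095·B in Cartesian coordinates,
giving P = (-0.9476, 0.3011, 0.1071), i.e. latitude 6.15°, longitude 162.37°.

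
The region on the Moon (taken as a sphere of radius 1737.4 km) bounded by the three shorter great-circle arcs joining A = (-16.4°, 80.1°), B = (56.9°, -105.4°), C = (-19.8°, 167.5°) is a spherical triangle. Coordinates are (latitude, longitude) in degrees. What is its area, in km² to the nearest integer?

Side lengths (central angles): a = 1.8315, b = 1.4338, c = 2.4310 rad; semiperimeter s = 2.8482.
By l'Huilier's theorem, tan(E/4) = √[tan(s/2) tan((s−a)/2) tan((s−b)/2) tan((s−c)/2)], giving spherical excess E = 2.7612 rad.
Area = E·R² = 2.7612 × (1737.4)² ≈ 8334695 km².

8334695 km²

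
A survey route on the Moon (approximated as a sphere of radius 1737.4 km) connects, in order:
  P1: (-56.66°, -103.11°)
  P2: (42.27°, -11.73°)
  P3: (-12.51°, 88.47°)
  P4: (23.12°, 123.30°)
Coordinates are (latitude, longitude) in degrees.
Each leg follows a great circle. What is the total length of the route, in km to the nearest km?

Leg P1→P2: central angle 2.1794 rad, distance 3786.5 km.
Leg P2→P3: central angle 1.8480 rad, distance 3210.6 km.
Leg P3→P4: central angle 0.8606 rad, distance 1495.3 km.
Total: 3786.5 + 3210.6 + 1495.3 ≈ 8492 km.

8492 km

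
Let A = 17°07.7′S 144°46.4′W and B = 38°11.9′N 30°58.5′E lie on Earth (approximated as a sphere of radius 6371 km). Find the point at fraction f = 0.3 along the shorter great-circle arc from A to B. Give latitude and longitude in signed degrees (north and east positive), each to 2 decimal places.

The central angle between A and B is δ = 2.7681 rad.
With f = 0.3, the slerp weights are sin((1−f)δ)/sin δ = 2.5586 and sin(fδ)/sin δ = 2.0235.
Weighted sum of the unit vectors: (2.5586)·(-0.7806,-0.5512,-0.2945) + (2.0235)·(0.6738,0.4045,0.6184) = (-0.6339, -0.5919, 0.4978).
Converting back: φ = atan2(z, √(x²+y²)) = 29.85°, λ = atan2(y, x) = -136.96°.

29.85°, -136.96°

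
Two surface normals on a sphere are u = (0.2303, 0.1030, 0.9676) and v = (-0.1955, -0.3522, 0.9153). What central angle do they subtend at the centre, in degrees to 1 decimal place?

u·v = 0.8043; |u| = 0.9999, |v| = 1.0000.
cos θ = (u·v)/(|u||v|) = 0.8044, so θ = 36.5°.

36.5°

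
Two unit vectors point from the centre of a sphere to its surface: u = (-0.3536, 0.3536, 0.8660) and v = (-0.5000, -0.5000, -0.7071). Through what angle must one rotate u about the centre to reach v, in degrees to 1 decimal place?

u·v = -0.6123; |u| = 1.0000, |v| = 1.0000.
cos θ = (u·v)/(|u||v|) = -0.6123, so θ = 127.8°.

127.8°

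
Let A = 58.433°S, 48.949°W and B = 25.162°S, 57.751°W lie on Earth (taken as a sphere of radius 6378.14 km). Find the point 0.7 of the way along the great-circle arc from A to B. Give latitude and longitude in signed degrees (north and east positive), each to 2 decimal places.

-35.20°, -55.97°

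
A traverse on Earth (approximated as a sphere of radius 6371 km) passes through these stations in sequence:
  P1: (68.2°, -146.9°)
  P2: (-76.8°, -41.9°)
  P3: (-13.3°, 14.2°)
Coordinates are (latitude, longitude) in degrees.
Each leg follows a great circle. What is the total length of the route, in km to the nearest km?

25291 km

Leg P1→P2: central angle 2.7542 rad, distance 17547.1 km.
Leg P2→P3: central angle 1.2154 rad, distance 7743.6 km.
Total: 17547.1 + 7743.6 ≈ 25291 km.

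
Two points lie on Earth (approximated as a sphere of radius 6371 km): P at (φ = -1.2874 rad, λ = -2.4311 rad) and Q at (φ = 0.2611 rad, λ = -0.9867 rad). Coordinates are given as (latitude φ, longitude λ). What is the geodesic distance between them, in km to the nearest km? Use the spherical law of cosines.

With latitudes φ₁ = -73.763°, φ₂ = 14.960° and longitude difference Δλ = 82.758°:
cos c = sin φ₁ sin φ₂ + cos φ₁ cos φ₂ cos Δλ = (-0.9601)(0.2581) + (0.2796)(0.9661)(0.1261) = -0.21379,
so c = arccos(-0.21379) = 1.78625 rad.
Distance = R·c = 6371 × 1.7863 ≈ 11380 km.

11380 km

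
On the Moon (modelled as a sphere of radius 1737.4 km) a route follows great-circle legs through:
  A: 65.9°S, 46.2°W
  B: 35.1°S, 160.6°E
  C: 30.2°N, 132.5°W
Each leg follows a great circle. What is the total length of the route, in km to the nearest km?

Leg A→B: central angle 1.3421 rad, distance 2331.8 km.
Leg B→C: central angle 1.5826 rad, distance 2749.6 km.
Total: 2331.8 + 2749.6 ≈ 5081 km.

5081 km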